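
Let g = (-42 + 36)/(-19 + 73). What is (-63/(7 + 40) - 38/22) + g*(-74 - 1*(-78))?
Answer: -16342/4653 ≈ -3.5121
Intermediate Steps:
g = -⅑ (g = -6/54 = -6*1/54 = -⅑ ≈ -0.11111)
(-63/(7 + 40) - 38/22) + g*(-74 - 1*(-78)) = (-63/(7 + 40) - 38/22) - (-74 - 1*(-78))/9 = (-63/47 - 38*1/22) - (-74 + 78)/9 = (-63*1/47 - 19/11) - ⅑*4 = (-63/47 - 19/11) - 4/9 = -1586/517 - 4/9 = -16342/4653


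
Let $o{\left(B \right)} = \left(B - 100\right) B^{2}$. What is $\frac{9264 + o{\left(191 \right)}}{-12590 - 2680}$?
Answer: $- \frac{665807}{3054} \approx -218.01$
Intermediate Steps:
$o{\left(B \right)} = B^{2} \left(-100 + B\right)$ ($o{\left(B \right)} = \left(B - 100\right) B^{2} = \left(-100 + B\right) B^{2} = B^{2} \left(-100 + B\right)$)
$\frac{9264 + o{\left(191 \right)}}{-12590 - 2680} = \frac{9264 + 191^{2} \left(-100 + 191\right)}{-12590 - 2680} = \frac{9264 + 36481 \cdot 91}{-15270} = \left(9264 + 3319771\right) \left(- \frac{1}{15270}\right) = 3329035 \left(- \frac{1}{15270}\right) = - \frac{665807}{3054}$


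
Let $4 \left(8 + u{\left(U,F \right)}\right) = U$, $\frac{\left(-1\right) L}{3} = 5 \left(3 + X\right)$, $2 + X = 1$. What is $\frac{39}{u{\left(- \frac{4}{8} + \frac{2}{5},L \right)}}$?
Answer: $- \frac{520}{107} \approx -4.8598$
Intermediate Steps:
$X = -1$ ($X = -2 + 1 = -1$)
$L = -30$ ($L = - 3 \cdot 5 \left(3 - 1\right) = - 3 \cdot 5 \cdot 2 = \left(-3\right) 10 = -30$)
$u{\left(U,F \right)} = -8 + \frac{U}{4}$
$\frac{39}{u{\left(- \frac{4}{8} + \frac{2}{5},L \right)}} = \frac{39}{-8 + \frac{- \frac{4}{8} + \frac{2}{5}}{4}} = \frac{39}{-8 + \frac{\left(-4\right) \frac{1}{8} + 2 \cdot \frac{1}{5}}{4}} = \frac{39}{-8 + \frac{- \frac{1}{2} + \frac{2}{5}}{4}} = \frac{39}{-8 + \frac{1}{4} \left(- \frac{1}{10}\right)} = \frac{39}{-8 - \frac{1}{40}} = \frac{39}{- \frac{321}{40}} = 39 \left(- \frac{40}{321}\right) = - \frac{520}{107}$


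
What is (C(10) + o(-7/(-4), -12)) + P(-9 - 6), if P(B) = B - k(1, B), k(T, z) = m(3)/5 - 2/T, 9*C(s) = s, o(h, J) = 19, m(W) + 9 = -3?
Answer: 428/45 ≈ 9.5111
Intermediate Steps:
m(W) = -12 (m(W) = -9 - 3 = -12)
C(s) = s/9
k(T, z) = -12/5 - 2/T
P(B) = 22/5 + B (P(B) = B - (-12/5 - 2/1) = B - (-12/5 - 2*1) = B - (-12/5 - 2) = B - 1*(-22/5) = B + 22/5 = 22/5 + B)
(C(10) + o(-7/(-4), -12)) + P(-9 - 6) = ((⅑)*10 + 19) + (22/5 + (-9 - 6)) = (10/9 + 19) + (22/5 - 15) = 181/9 - 53/5 = 428/45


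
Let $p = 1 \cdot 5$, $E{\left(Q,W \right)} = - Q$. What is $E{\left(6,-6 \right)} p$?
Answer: $-30$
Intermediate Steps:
$p = 5$
$E{\left(6,-6 \right)} p = \left(-1\right) 6 \cdot 5 = \left(-6\right) 5 = -30$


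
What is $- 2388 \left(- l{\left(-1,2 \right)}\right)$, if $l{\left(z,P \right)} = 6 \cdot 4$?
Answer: $57312$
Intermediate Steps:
$l{\left(z,P \right)} = 24$
$- 2388 \left(- l{\left(-1,2 \right)}\right) = - 2388 \left(\left(-1\right) 24\right) = \left(-2388\right) \left(-24\right) = 57312$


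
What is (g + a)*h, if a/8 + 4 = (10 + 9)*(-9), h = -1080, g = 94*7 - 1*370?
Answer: 1200960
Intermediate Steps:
g = 288 (g = 658 - 370 = 288)
a = -1400 (a = -32 + 8*((10 + 9)*(-9)) = -32 + 8*(19*(-9)) = -32 + 8*(-171) = -32 - 1368 = -1400)
(g + a)*h = (288 - 1400)*(-1080) = -1112*(-1080) = 1200960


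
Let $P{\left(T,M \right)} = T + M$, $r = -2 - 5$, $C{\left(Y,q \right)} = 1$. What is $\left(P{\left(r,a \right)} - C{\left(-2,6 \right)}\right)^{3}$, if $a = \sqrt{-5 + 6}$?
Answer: $-343$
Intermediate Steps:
$r = -7$ ($r = -2 - 5 = -7$)
$a = 1$ ($a = \sqrt{1} = 1$)
$P{\left(T,M \right)} = M + T$
$\left(P{\left(r,a \right)} - C{\left(-2,6 \right)}\right)^{3} = \left(\left(1 - 7\right) - 1\right)^{3} = \left(-6 - 1\right)^{3} = \left(-7\right)^{3} = -343$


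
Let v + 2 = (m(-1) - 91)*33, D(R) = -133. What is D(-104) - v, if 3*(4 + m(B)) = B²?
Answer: 2993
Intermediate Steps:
m(B) = -4 + B²/3
v = -3126 (v = -2 + ((-4 + (⅓)*(-1)²) - 91)*33 = -2 + ((-4 + (⅓)*1) - 91)*33 = -2 + ((-4 + ⅓) - 91)*33 = -2 + (-11/3 - 91)*33 = -2 - 284/3*33 = -2 - 3124 = -3126)
D(-104) - v = -133 - 1*(-3126) = -133 + 3126 = 2993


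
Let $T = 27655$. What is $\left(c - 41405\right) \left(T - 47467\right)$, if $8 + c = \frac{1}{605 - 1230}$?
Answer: $\frac{512796492312}{625} \approx 8.2047 \cdot 10^{8}$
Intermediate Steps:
$c = - \frac{5001}{625}$ ($c = -8 + \frac{1}{605 - 1230} = -8 + \frac{1}{-625} = -8 - \frac{1}{625} = - \frac{5001}{625} \approx -8.0016$)
$\left(c - 41405\right) \left(T - 47467\right) = \left(- \frac{5001}{625} - 41405\right) \left(27655 - 47467\right) = \left(- \frac{25883126}{625}\right) \left(-19812\right) = \frac{512796492312}{625}$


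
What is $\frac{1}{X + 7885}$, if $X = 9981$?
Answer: $\frac{1}{17866} \approx 5.5972 \cdot 10^{-5}$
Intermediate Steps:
$\frac{1}{X + 7885} = \frac{1}{9981 + 7885} = \frac{1}{17866}$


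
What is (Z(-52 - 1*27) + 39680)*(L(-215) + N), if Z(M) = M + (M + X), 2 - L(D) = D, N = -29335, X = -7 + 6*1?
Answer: -1150772478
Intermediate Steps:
X = -1 (X = -7 + 6 = -1)
L(D) = 2 - D
Z(M) = -1 + 2*M (Z(M) = M + (M - 1) = M + (-1 + M) = -1 + 2*M)
(Z(-52 - 1*27) + 39680)*(L(-215) + N) = ((-1 + 2*(-52 - 1*27)) + 39680)*((2 - 1*(-215)) - 29335) = ((-1 + 2*(-52 - 27)) + 39680)*((2 + 215) - 29335) = ((-1 + 2*(-79)) + 39680)*(217 - 29335) = ((-1 - 158) + 39680)*(-29118) = (-159 + 39680)*(-29118) = 39521*(-29118) = -1150772478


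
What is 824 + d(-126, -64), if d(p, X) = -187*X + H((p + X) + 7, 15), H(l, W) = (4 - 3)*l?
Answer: 12609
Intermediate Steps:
H(l, W) = l (H(l, W) = 1*l = l)
d(p, X) = 7 + p - 186*X (d(p, X) = -187*X + ((p + X) + 7) = -187*X + ((X + p) + 7) = -187*X + (7 + X + p) = 7 + p - 186*X)
824 + d(-126, -64) = 824 + (7 - 126 - 186*(-64)) = 824 + (7 - 126 + 11904) = 824 + 11785 = 12609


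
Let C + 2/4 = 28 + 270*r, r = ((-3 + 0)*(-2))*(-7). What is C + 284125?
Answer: 545625/2 ≈ 2.7281e+5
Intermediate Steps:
r = -42 (r = -3*(-2)*(-7) = 6*(-7) = -42)
C = -22625/2 (C = -½ + (28 + 270*(-42)) = -½ + (28 - 11340) = -½ - 11312 = -22625/2 ≈ -11313.)
C + 284125 = -22625/2 + 284125 = 545625/2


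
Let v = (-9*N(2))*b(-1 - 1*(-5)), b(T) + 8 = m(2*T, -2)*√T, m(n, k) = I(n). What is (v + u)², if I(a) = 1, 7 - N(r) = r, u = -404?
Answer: 17956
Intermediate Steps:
N(r) = 7 - r
m(n, k) = 1
b(T) = -8 + √T (b(T) = -8 + 1*√T = -8 + √T)
v = 270 (v = (-9*(7 - 1*2))*(-8 + √(-1 - 1*(-5))) = (-9*(7 - 2))*(-8 + √(-1 + 5)) = (-9*5)*(-8 + √4) = -45*(-8 + 2) = -45*(-6) = 270)
(v + u)² = (270 - 404)² = (-134)² = 17956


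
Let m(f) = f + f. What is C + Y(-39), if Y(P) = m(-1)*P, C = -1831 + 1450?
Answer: -303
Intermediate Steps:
m(f) = 2*f
C = -381
Y(P) = -2*P (Y(P) = (2*(-1))*P = -2*P)
C + Y(-39) = -381 - 2*(-39) = -381 + 78 = -303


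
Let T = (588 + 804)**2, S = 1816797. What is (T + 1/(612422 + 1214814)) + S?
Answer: 6860286299797/1827236 ≈ 3.7545e+6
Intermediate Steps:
T = 1937664 (T = 1392**2 = 1937664)
(T + 1/(612422 + 1214814)) + S = (1937664 + 1/(612422 + 1214814)) + 1816797 = (1937664 + 1/1827236) + 1816797 = 3540569416705/1827236 + 1816797 = 6860286299797/1827236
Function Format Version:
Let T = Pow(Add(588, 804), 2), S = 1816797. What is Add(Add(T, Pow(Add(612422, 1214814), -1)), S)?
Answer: Rational(6860286299797, 1827236) ≈ 3.7545e+6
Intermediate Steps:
T = 1937664 (T = Pow(1392, 2) = 1937664)
Add(Add(T, Pow(Add(612422, 1214814), -1)), S) = Add(Add(1937664, Pow(Add(612422, 1214814), -1)), 1816797) = Add(Add(1937664, Pow(1827236, -1)), 1816797) = Add(Add(1937664, Rational(1, 1827236)), 1816797) = Add(Rational(3540569416705, 1827236), 1816797) = Rational(6860286299797, 1827236)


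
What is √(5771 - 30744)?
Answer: I*√24973 ≈ 158.03*I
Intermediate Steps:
√(5771 - 30744) = √(-24973) = I*√24973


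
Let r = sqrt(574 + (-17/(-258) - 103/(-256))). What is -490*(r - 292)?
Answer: 143080 - 245*sqrt(2447289831)/1032 ≈ 1.3134e+5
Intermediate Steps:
r = sqrt(2447289831)/2064 (r = sqrt(574 + (-17*(-1/258) - 103*(-1/256))) = sqrt(574 + (17/258 + 103/256)) = sqrt(574 + 15463/33024) = sqrt(18971239/33024) = sqrt(2447289831)/2064 ≈ 23.968)
-490*(r - 292) = -490*(sqrt(2447289831)/2064 - 292) = -490*(-292 + sqrt(2447289831)/2064) = 143080 - 245*sqrt(2447289831)/1032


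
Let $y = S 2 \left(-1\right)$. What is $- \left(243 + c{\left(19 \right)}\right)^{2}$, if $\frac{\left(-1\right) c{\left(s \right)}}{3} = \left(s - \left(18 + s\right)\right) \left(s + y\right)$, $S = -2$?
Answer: $-2205225$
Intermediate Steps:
$y = 4$ ($y = \left(-2\right) 2 \left(-1\right) = \left(-4\right) \left(-1\right) = 4$)
$c{\left(s \right)} = 216 + 54 s$ ($c{\left(s \right)} = - 3 \left(s - \left(18 + s\right)\right) \left(s + 4\right) = - 3 \left(- 18 \left(4 + s\right)\right) = - 3 \left(-72 - 18 s\right) = 216 + 54 s$)
$- \left(243 + c{\left(19 \right)}\right)^{2} = - \left(243 + \left(216 + 54 \cdot 19\right)\right)^{2} = - \left(243 + \left(216 + 1026\right)\right)^{2} = - \left(243 + 1242\right)^{2} = - 1485^{2} = \left(-1\right) 2205225 = -2205225$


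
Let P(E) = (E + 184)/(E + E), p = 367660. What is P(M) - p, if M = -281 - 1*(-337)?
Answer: -2573605/7 ≈ -3.6766e+5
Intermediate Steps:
M = 56 (M = -281 + 337 = 56)
P(E) = (184 + E)/(2*E) (P(E) = (184 + E)/((2*E)) = (184 + E)*(1/(2*E)) = (184 + E)/(2*E))
P(M) - p = (½)*(184 + 56)/56 - 1*367660 = (½)*(1/56)*240 - 367660 = 15/7 - 367660 = -2573605/7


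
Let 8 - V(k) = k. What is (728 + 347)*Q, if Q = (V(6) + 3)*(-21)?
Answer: -112875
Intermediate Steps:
V(k) = 8 - k
Q = -105 (Q = ((8 - 1*6) + 3)*(-21) = ((8 - 6) + 3)*(-21) = (2 + 3)*(-21) = 5*(-21) = -105)
(728 + 347)*Q = (728 + 347)*(-105) = 1075*(-105) = -112875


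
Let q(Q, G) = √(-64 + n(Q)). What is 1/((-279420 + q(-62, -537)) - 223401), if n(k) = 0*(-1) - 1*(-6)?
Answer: -502821/252828958099 - I*√58/252828958099 ≈ -1.9888e-6 - 3.0122e-11*I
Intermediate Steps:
n(k) = 6 (n(k) = 0 + 6 = 6)
q(Q, G) = I*√58 (q(Q, G) = √(-64 + 6) = √(-58) = I*√58)
1/((-279420 + q(-62, -537)) - 223401) = 1/((-279420 + I*√58) - 223401) = 1/(-502821 + I*√58)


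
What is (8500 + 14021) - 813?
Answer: 21708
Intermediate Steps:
(8500 + 14021) - 813 = 22521 - 813 = 21708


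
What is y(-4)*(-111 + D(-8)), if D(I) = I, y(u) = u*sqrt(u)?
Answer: 952*I ≈ 952.0*I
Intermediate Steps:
y(u) = u**(3/2)
y(-4)*(-111 + D(-8)) = (-4)**(3/2)*(-111 - 8) = -8*I*(-119) = 952*I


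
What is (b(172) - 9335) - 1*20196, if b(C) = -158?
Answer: -29689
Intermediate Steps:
(b(172) - 9335) - 1*20196 = (-158 - 9335) - 1*20196 = -9493 - 20196 = -29689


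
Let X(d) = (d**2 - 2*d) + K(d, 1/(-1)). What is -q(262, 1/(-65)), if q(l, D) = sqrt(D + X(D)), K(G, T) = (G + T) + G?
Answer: -I*sqrt(4289)/65 ≈ -1.0075*I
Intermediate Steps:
K(G, T) = T + 2*G
X(d) = -1 + d**2 (X(d) = (d**2 - 2*d) + (1/(-1) + 2*d) = (d**2 - 2*d) + (-1 + 2*d) = -1 + d**2)
q(l, D) = sqrt(-1 + D + D**2) (q(l, D) = sqrt(D + (-1 + D**2)) = sqrt(-1 + D + D**2))
-q(262, 1/(-65)) = -sqrt(-1 + 1/(-65) + (1/(-65))**2) = -sqrt(-1 - 1/65 + (-1/65)**2) = -sqrt(-1 - 1/65 + 1/4225) = -sqrt(-4289/4225) = -I*sqrt(4289)/65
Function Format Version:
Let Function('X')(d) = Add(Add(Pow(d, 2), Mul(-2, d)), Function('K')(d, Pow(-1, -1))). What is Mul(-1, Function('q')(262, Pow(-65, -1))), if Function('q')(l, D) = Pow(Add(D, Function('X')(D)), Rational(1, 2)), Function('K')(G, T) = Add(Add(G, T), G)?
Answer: Mul(Rational(-1, 65), I, Pow(4289, Rational(1, 2))) ≈ Mul(-1.0075, I)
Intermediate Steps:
Function('K')(G, T) = Add(T, Mul(2, G))
Function('X')(d) = Add(-1, Pow(d, 2)) (Function('X')(d) = Add(Add(Pow(d, 2), Mul(-2, d)), Add(Pow(-1, -1), Mul(2, d))) = Add(Add(Pow(d, 2), Mul(-2, d)), Add(-1, Mul(2, d))) = Add(-1, Pow(d, 2)))
Function('q')(l, D) = Pow(Add(-1, D, Pow(D, 2)), Rational(1, 2)) (Function('q')(l, D) = Pow(Add(D, Add(-1, Pow(D, 2))), Rational(1, 2)) = Pow(Add(-1, D, Pow(D, 2)), Rational(1, 2)))
Mul(-1, Function('q')(262, Pow(-65, -1))) = Mul(-1, Pow(Add(-1, Pow(-65, -1), Pow(Pow(-65, -1), 2)), Rational(1, 2))) = Mul(-1, Pow(Add(-1, Rational(-1, 65), Pow(Rational(-1, 65), 2)), Rational(1, 2))) = Mul(-1, Pow(Add(-1, Rational(-1, 65), Rational(1, 4225)), Rational(1, 2))) = Mul(-1, Pow(Rational(-4289, 4225), Rational(1, 2))) = Mul(-1, Mul(Rational(1, 65), I, Pow(4289, Rational(1, 2)))) = Mul(Rational(-1, 65), I, Pow(4289, Rational(1, 2)))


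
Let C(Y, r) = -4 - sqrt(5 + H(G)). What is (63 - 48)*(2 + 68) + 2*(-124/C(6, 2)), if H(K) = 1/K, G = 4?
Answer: 49118/43 - 496*sqrt(21)/43 ≈ 1089.4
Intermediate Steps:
H(K) = 1/K
C(Y, r) = -4 - sqrt(21)/2 (C(Y, r) = -4 - sqrt(5 + 1/4) = -4 - sqrt(21/4) = -4 - sqrt(21)/2)
(63 - 48)*(2 + 68) + 2*(-124/C(6, 2)) = (63 - 48)*(2 + 68) + 2*(-124/(-4 - sqrt(21)/2)) = 15*70 - 248/(-4 - sqrt(21)/2) = 1050 - 248/(-4 - sqrt(21)/2)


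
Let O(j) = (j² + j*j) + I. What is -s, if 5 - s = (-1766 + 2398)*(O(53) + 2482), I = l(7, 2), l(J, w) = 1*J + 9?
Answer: 5129307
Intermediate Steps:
l(J, w) = 9 + J (l(J, w) = J + 9 = 9 + J)
I = 16 (I = 9 + 7 = 16)
O(j) = 16 + 2*j² (O(j) = (j² + j*j) + 16 = (j² + j²) + 16 = 2*j² + 16 = 16 + 2*j²)
s = -5129307 (s = 5 - (-1766 + 2398)*((16 + 2*53²) + 2482) = 5 - 632*((16 + 2*2809) + 2482) = 5 - 632*((16 + 5618) + 2482) = 5 - 632*(5634 + 2482) = 5 - 632*8116 = 5 - 1*5129312 = 5 - 5129312 = -5129307)
-s = -1*(-5129307) = 5129307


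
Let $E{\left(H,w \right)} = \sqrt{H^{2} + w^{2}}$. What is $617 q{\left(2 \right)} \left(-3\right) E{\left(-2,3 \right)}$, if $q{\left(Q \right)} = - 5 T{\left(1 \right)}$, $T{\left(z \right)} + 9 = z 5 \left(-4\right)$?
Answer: $- 268395 \sqrt{13} \approx -9.6771 \cdot 10^{5}$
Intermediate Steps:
$T{\left(z \right)} = -9 - 20 z$ ($T{\left(z \right)} = -9 + z 5 \left(-4\right) = -9 + 5 z \left(-4\right) = -9 - 20 z$)
$q{\left(Q \right)} = 145$ ($q{\left(Q \right)} = - 5 \left(-9 - 20\right) = \left(-5\right) \left(-29\right) = 145$)
$617 q{\left(2 \right)} \left(-3\right) E{\left(-2,3 \right)} = 617 \cdot 145 \left(-3\right) \sqrt{\left(-2\right)^{2} + 3^{2}} = 617 \left(- 435 \sqrt{4 + 9}\right) = 617 \left(- 435 \sqrt{13}\right) = - 268395 \sqrt{13}$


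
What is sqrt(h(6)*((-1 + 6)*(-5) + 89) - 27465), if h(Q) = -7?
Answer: I*sqrt(27913) ≈ 167.07*I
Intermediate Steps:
sqrt(h(6)*((-1 + 6)*(-5) + 89) - 27465) = sqrt(-7*((-1 + 6)*(-5) + 89) - 27465) = sqrt(-7*(5*(-5) + 89) - 27465) = sqrt(-7*(-25 + 89) - 27465) = sqrt(-7*64 - 27465) = sqrt(-448 - 27465) = sqrt(-27913) = I*sqrt(27913)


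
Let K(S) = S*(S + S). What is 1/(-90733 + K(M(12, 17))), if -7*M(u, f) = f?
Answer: -49/4445339 ≈ -1.1023e-5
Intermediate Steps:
M(u, f) = -f/7
K(S) = 2*S² (K(S) = S*(2*S) = 2*S²)
1/(-90733 + K(M(12, 17))) = 1/(-90733 + 2*(-⅐*17)²) = 1/(-90733 + 2*(-17/7)²) = 1/(-90733 + 2*(289/49)) = 1/(-90733 + 578/49) = 1/(-4445339/49) = -49/4445339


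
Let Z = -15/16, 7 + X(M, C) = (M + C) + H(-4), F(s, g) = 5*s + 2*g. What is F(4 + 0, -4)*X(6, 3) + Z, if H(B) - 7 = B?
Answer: 945/16 ≈ 59.063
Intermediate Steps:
H(B) = 7 + B
F(s, g) = 2*g + 5*s
X(M, C) = -4 + C + M (X(M, C) = -7 + ((M + C) + (7 - 4)) = -7 + ((C + M) + 3) = -7 + (3 + C + M) = -4 + C + M)
Z = -15/16 (Z = -15*1/16 = -15/16 ≈ -0.93750)
F(4 + 0, -4)*X(6, 3) + Z = (2*(-4) + 5*(4 + 0))*(-4 + 3 + 6) - 15/16 = (-8 + 5*4)*5 - 15/16 = (-8 + 20)*5 - 15/16 = 12*5 - 15/16 = 60 - 15/16 = 945/16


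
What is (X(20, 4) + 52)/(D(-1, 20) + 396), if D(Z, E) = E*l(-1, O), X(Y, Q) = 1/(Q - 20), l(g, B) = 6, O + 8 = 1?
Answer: 277/2752 ≈ 0.10065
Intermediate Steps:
O = -7 (O = -8 + 1 = -7)
X(Y, Q) = 1/(-20 + Q)
D(Z, E) = 6*E (D(Z, E) = E*6 = 6*E)
(X(20, 4) + 52)/(D(-1, 20) + 396) = (1/(-20 + 4) + 52)/(6*20 + 396) = (1/(-16) + 52)/(120 + 396) = (-1/16 + 52)/516 = (831/16)*(1/516) = 277/2752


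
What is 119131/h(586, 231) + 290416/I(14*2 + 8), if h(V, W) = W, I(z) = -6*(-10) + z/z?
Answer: 74353087/14091 ≈ 5276.6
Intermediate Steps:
I(z) = 61 (I(z) = 60 + 1 = 61)
119131/h(586, 231) + 290416/I(14*2 + 8) = 119131/231 + 290416/61 = 74353087/14091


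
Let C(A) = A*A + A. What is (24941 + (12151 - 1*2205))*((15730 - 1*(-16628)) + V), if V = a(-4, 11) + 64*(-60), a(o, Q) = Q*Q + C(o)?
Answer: 999547437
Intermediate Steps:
C(A) = A + A² (C(A) = A² + A = A + A²)
a(o, Q) = Q² + o*(1 + o) (a(o, Q) = Q*Q + o*(1 + o) = Q² + o*(1 + o))
V = -3707 (V = (11² - 4*(1 - 4)) + 64*(-60) = (121 - 4*(-3)) - 3840 = (121 + 12) - 3840 = 133 - 3840 = -3707)
(24941 + (12151 - 1*2205))*((15730 - 1*(-16628)) + V) = (24941 + (12151 - 1*2205))*((15730 - 1*(-16628)) - 3707) = (24941 + (12151 - 2205))*((15730 + 16628) - 3707) = (24941 + 9946)*(32358 - 3707) = 34887*28651 = 999547437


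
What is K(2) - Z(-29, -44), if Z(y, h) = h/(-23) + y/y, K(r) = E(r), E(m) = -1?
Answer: -90/23 ≈ -3.9130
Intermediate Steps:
K(r) = -1
Z(y, h) = 1 - h/23 (Z(y, h) = h*(-1/23) + 1 = -h/23 + 1 = 1 - h/23)
K(2) - Z(-29, -44) = -1 - (1 - 1/23*(-44)) = -1 - (1 + 44/23) = -1 - 1*67/23 = -1 - 67/23 = -90/23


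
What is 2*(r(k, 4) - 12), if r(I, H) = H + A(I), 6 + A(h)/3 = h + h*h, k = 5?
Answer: 128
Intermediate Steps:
A(h) = -18 + 3*h + 3*h**2 (A(h) = -18 + 3*(h + h*h) = -18 + 3*(h + h**2) = -18 + (3*h + 3*h**2) = -18 + 3*h + 3*h**2)
r(I, H) = -18 + H + 3*I + 3*I**2 (r(I, H) = H + (-18 + 3*I + 3*I**2) = -18 + H + 3*I + 3*I**2)
2*(r(k, 4) - 12) = 2*((-18 + 4 + 3*5 + 3*5**2) - 12) = 2*((-18 + 4 + 15 + 3*25) - 12) = 2*((-18 + 4 + 15 + 75) - 12) = 2*(76 - 12) = 2*64 = 128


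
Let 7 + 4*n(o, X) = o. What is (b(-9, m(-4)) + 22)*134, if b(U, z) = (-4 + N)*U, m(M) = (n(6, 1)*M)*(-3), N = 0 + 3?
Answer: 4154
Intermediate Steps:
n(o, X) = -7/4 + o/4
N = 3
m(M) = 3*M/4 (m(M) = ((-7/4 + (¼)*6)*M)*(-3) = ((-7/4 + 3/2)*M)*(-3) = -M/4*(-3) = 3*M/4)
b(U, z) = -U (b(U, z) = (-4 + 3)*U = -U)
(b(-9, m(-4)) + 22)*134 = (-1*(-9) + 22)*134 = (9 + 22)*134 = 31*134 = 4154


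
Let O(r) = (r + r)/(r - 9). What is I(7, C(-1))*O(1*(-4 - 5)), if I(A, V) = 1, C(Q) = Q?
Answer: 1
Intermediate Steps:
O(r) = 2*r/(-9 + r) (O(r) = (2*r)/(-9 + r) = 2*r/(-9 + r))
I(7, C(-1))*O(1*(-4 - 5)) = 1*(2*(1*(-4 - 5))/(-9 + 1*(-4 - 5))) = 1*(2*(1*(-9))/(-9 + 1*(-9))) = 1*(2*(-9)/(-9 - 9)) = 1*(2*(-9)/(-18)) = 1*(2*(-9)*(-1/18)) = 1*1 = 1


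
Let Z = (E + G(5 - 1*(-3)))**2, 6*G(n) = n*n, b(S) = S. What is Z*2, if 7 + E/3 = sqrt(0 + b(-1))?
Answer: 1760/9 - 124*I ≈ 195.56 - 124.0*I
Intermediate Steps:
G(n) = n**2/6 (G(n) = (n*n)/6 = n**2/6)
E = -21 + 3*I (E = -21 + 3*sqrt(0 - 1) = -21 + 3*sqrt(-1) = -21 + 3*I ≈ -21.0 + 3.0*I)
Z = (-31/3 + 3*I)**2 (Z = ((-21 + 3*I) + (5 - 1*(-3))**2/6)**2 = ((-21 + 3*I) + (5 + 3)**2/6)**2 = ((-21 + 3*I) + (1/6)*8**2)**2 = ((-21 + 3*I) + (1/6)*64)**2 = ((-21 + 3*I) + 32/3)**2 = (-31/3 + 3*I)**2 ≈ 97.778 - 62.0*I)
Z*2 = (880/9 - 62*I)*2 = 1760/9 - 124*I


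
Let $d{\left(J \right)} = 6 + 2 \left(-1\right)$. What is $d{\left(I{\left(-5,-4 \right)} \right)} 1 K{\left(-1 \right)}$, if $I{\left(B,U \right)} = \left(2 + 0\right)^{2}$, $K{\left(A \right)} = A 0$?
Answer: $0$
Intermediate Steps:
$K{\left(A \right)} = 0$
$I{\left(B,U \right)} = 4$ ($I{\left(B,U \right)} = 2^{2} = 4$)
$d{\left(J \right)} = 4$ ($d{\left(J \right)} = 6 - 2 = 4$)
$d{\left(I{\left(-5,-4 \right)} \right)} 1 K{\left(-1 \right)} = 4 \cdot 1 \cdot 0 = 4 \cdot 0 = 0$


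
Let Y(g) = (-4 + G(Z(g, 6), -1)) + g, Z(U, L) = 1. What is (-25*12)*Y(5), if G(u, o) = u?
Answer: -600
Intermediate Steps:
Y(g) = -3 + g (Y(g) = (-4 + 1) + g = -3 + g)
(-25*12)*Y(5) = (-25*12)*(-3 + 5) = -300*2 = -600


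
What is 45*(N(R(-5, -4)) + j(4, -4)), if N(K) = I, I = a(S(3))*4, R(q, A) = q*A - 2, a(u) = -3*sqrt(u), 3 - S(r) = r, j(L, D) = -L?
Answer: -180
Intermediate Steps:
S(r) = 3 - r
R(q, A) = -2 + A*q (R(q, A) = A*q - 2 = -2 + A*q)
I = 0 (I = -3*sqrt(3 - 1*3)*4 = -3*sqrt(3 - 3)*4 = -3*sqrt(0)*4 = -3*0*4 = 0*4 = 0)
N(K) = 0
45*(N(R(-5, -4)) + j(4, -4)) = 45*(0 - 1*4) = 45*(0 - 4) = 45*(-4) = -180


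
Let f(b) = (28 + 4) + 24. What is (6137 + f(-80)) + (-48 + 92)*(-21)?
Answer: 5269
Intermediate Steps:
f(b) = 56 (f(b) = 32 + 24 = 56)
(6137 + f(-80)) + (-48 + 92)*(-21) = (6137 + 56) + (-48 + 92)*(-21) = 6193 + 44*(-21) = 6193 - 924 = 5269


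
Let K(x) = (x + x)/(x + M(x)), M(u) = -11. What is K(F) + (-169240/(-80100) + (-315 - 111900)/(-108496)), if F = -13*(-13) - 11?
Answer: 112778319683/21291797520 ≈ 5.2968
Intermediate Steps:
F = 158 (F = 169 - 11 = 158)
K(x) = 2*x/(-11 + x) (K(x) = (x + x)/(x - 11) = (2*x)/(-11 + x) = 2*x/(-11 + x))
K(F) + (-169240/(-80100) + (-315 - 111900)/(-108496)) = 2*158/(-11 + 158) + (-169240/(-80100) + (-315 - 111900)/(-108496)) = 2*158/147 + (-169240*(-1/80100) - 112215*(-1/108496)) = 2*158*(1/147) + (8462/4005 + 112215/108496) = 316/147 + 1367514227/434526480 = 112778319683/21291797520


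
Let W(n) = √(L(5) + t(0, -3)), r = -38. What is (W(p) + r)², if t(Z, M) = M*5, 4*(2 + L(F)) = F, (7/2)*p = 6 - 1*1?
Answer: 5713/4 - 114*I*√7 ≈ 1428.3 - 301.62*I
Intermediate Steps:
p = 10/7 (p = 2*(6 - 1*1)/7 = 2*(6 - 1)/7 = (2/7)*5 = 10/7 ≈ 1.4286)
L(F) = -2 + F/4
t(Z, M) = 5*M
W(n) = 3*I*√7/2 (W(n) = √((-2 + (¼)*5) + 5*(-3)) = √((-2 + 5/4) - 15) = √(-¾ - 15) = √(-63/4) = 3*I*√7/2)
(W(p) + r)² = (3*I*√7/2 - 38)² = (-38 + 3*I*√7/2)²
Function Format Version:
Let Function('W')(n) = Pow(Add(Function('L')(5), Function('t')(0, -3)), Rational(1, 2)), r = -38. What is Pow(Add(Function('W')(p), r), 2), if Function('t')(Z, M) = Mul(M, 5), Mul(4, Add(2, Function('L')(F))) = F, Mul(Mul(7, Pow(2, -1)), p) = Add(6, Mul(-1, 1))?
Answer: Add(Rational(5713, 4), Mul(-114, I, Pow(7, Rational(1, 2)))) ≈ Add(1428.3, Mul(-301.62, I))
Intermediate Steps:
p = Rational(10, 7) (p = Mul(Rational(2, 7), Add(6, Mul(-1, 1))) = Mul(Rational(2, 7), Add(6, -1)) = Mul(Rational(2, 7), 5) = Rational(10, 7) ≈ 1.4286)
Function('L')(F) = Add(-2, Mul(Rational(1, 4), F))
Function('t')(Z, M) = Mul(5, M)
Function('W')(n) = Mul(Rational(3, 2), I, Pow(7, Rational(1, 2))) (Function('W')(n) = Pow(Add(Add(-2, Mul(Rational(1, 4), 5)), Mul(5, -3)), Rational(1, 2)) = Pow(Add(Add(-2, Rational(5, 4)), -15), Rational(1, 2)) = Pow(Add(Rational(-3, 4), -15), Rational(1, 2)) = Pow(Rational(-63, 4), Rational(1, 2)) = Mul(Rational(3, 2), I, Pow(7, Rational(1, 2))))
Pow(Add(Function('W')(p), r), 2) = Pow(Add(Mul(Rational(3, 2), I, Pow(7, Rational(1, 2))), -38), 2) = Pow(Add(-38, Mul(Rational(3, 2), I, Pow(7, Rational(1, 2)))), 2)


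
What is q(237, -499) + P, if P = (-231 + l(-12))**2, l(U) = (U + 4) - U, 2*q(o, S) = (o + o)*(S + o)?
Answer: -10565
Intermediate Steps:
q(o, S) = o*(S + o) (q(o, S) = ((o + o)*(S + o))/2 = ((2*o)*(S + o))/2 = (2*o*(S + o))/2 = o*(S + o))
l(U) = 4 (l(U) = (4 + U) - U = 4)
P = 51529 (P = (-231 + 4)**2 = (-227)**2 = 51529)
q(237, -499) + P = 237*(-499 + 237) + 51529 = 237*(-262) + 51529 = -62094 + 51529 = -10565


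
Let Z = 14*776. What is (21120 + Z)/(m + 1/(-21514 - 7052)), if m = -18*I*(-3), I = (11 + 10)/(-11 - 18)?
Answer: -26495993376/32393873 ≈ -817.93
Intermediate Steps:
I = -21/29 (I = 21/(-29) = 21*(-1/29) = -21/29 ≈ -0.72414)
m = -1134/29 (m = -18*(-21/29)*(-3) = (378/29)*(-3) = -1134/29 ≈ -39.103)
Z = 10864
(21120 + Z)/(m + 1/(-21514 - 7052)) = (21120 + 10864)/(-1134/29 + 1/(-21514 - 7052)) = 31984/(-1134/29 + 1/(-28566)) = 31984/(-1134/29 - 1/28566) = 31984/(-32393873/828414) = 31984*(-828414/32393873) = -26495993376/32393873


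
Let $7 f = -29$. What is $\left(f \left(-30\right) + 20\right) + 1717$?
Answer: $\frac{13029}{7} \approx 1861.3$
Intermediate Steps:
$f = - \frac{29}{7}$ ($f = \frac{1}{7} \left(-29\right) = - \frac{29}{7} \approx -4.1429$)
$\left(f \left(-30\right) + 20\right) + 1717 = \left(\left(- \frac{29}{7}\right) \left(-30\right) + 20\right) + 1717 = \left(\frac{870}{7} + 20\right) + 1717 = \frac{1010}{7} + 1717 = \frac{13029}{7}$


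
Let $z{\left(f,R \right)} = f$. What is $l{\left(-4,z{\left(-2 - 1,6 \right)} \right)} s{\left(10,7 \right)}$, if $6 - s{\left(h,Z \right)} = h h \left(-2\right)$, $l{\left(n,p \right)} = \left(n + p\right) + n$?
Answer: $-2266$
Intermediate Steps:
$l{\left(n,p \right)} = p + 2 n$
$s{\left(h,Z \right)} = 6 + 2 h^{2}$ ($s{\left(h,Z \right)} = 6 - h h \left(-2\right) = 6 - h^{2} \left(-2\right) = 6 - - 2 h^{2} = 6 + 2 h^{2}$)
$l{\left(-4,z{\left(-2 - 1,6 \right)} \right)} s{\left(10,7 \right)} = \left(\left(-2 - 1\right) + 2 \left(-4\right)\right) \left(6 + 2 \cdot 10^{2}\right) = \left(\left(-2 - 1\right) - 8\right) \left(6 + 2 \cdot 100\right) = \left(-3 - 8\right) \left(6 + 200\right) = \left(-11\right) 206 = -2266$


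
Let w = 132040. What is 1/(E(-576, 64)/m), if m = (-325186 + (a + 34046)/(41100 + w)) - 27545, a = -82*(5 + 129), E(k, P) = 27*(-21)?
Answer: 10178637047/16361730 ≈ 622.10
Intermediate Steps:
E(k, P) = -567
a = -10988 (a = -82*134 = -10988)
m = -30535911141/86570 (m = (-325186 + (-10988 + 34046)/(41100 + 132040)) - 27545 = (-325186 + 23058/173140) - 27545 = (-325186 + 23058*(1/173140)) - 27545 = (-325186 + 11529/86570) - 27545 = -28151340491/86570 - 27545 = -30535911141/86570 ≈ -3.5273e+5)
1/(E(-576, 64)/m) = 1/(-567/(-30535911141/86570)) = 1/(-567*(-86570/30535911141)) = 1/(16361730/10178637047) = 10178637047/16361730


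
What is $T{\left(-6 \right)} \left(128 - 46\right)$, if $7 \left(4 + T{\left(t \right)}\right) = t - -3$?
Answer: $- \frac{2542}{7} \approx -363.14$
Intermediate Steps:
$T{\left(t \right)} = - \frac{25}{7} + \frac{t}{7}$ ($T{\left(t \right)} = -4 + \frac{t - -3}{7} = -4 + \frac{t + 3}{7} = -4 + \frac{3 + t}{7} = -4 + \left(\frac{3}{7} + \frac{t}{7}\right) = - \frac{25}{7} + \frac{t}{7}$)
$T{\left(-6 \right)} \left(128 - 46\right) = \left(- \frac{25}{7} + \frac{1}{7} \left(-6\right)\right) \left(128 - 46\right) = \left(- \frac{25}{7} - \frac{6}{7}\right) 82 = \left(- \frac{31}{7}\right) 82 = - \frac{2542}{7}$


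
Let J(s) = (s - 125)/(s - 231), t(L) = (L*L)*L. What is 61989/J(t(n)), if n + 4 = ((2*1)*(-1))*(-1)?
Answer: 14815371/133 ≈ 1.1139e+5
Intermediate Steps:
n = -2 (n = -4 + ((2*1)*(-1))*(-1) = -4 + (2*(-1))*(-1) = -4 - 2*(-1) = -4 + 2 = -2)
t(L) = L³ (t(L) = L²*L = L³)
J(s) = (-125 + s)/(-231 + s)
61989/J(t(n)) = 61989/(((-125 + (-2)³)/(-231 + (-2)³))) = 61989/(((-125 - 8)/(-231 - 8))) = 61989/((-133/(-239))) = 61989/((-1/239*(-133))) = 61989/(133/239) = 61989*(239/133) = 14815371/133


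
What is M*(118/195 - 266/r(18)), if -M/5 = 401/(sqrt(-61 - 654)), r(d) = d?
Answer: -3324691*I*sqrt(715)/83655 ≈ -1062.7*I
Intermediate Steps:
M = 401*I*sqrt(715)/143 (M = -2005/(sqrt(-61 - 654)) = -2005/(sqrt(-715)) = -2005/(I*sqrt(715)) = -2005*(-I*sqrt(715)/715) = -(-401)*I*sqrt(715)/143 = 401*I*sqrt(715)/143 ≈ 74.983*I)
M*(118/195 - 266/r(18)) = (401*I*sqrt(715)/143)*(118/195 - 266/18) = (401*I*sqrt(715)/143)*(118*(1/195) - 266*1/18) = (401*I*sqrt(715)/143)*(118/195 - 133/9) = (401*I*sqrt(715)/143)*(-8291/585) = -3324691*I*sqrt(715)/83655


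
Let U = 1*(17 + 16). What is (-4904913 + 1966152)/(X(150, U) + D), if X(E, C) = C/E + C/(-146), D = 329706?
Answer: -5363238825/601713439 ≈ -8.9133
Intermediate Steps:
U = 33 (U = 1*33 = 33)
X(E, C) = -C/146 + C/E (X(E, C) = C/E + C*(-1/146) = C/E - C/146 = -C/146 + C/E)
(-4904913 + 1966152)/(X(150, U) + D) = (-4904913 + 1966152)/((-1/146*33 + 33/150) + 329706) = -2938761/((-33/146 + 33*(1/150)) + 329706) = -2938761/((-33/146 + 11/50) + 329706) = -2938761/(-11/1825 + 329706) = -2938761/601713439/1825 = -2938761*1825/601713439 = -5363238825/601713439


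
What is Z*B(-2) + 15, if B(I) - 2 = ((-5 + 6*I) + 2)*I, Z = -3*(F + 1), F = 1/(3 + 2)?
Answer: -501/5 ≈ -100.20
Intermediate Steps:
F = 1/5 ≈ 0.20000
Z = -18/5 (Z = -3*(1/5 + 1) = -3*6/5 = -18/5 ≈ -3.6000)
B(I) = 2 + I*(-3 + 6*I) (B(I) = 2 + ((-5 + 6*I) + 2)*I = 2 + (-3 + 6*I)*I = 2 + I*(-3 + 6*I))
Z*B(-2) + 15 = -18*(2 - 3*(-2) + 6*(-2)**2)/5 + 15 = -18*(2 + 6 + 6*4)/5 + 15 = -18*(2 + 6 + 24)/5 + 15 = -18/5*32 + 15 = -576/5 + 15 = -501/5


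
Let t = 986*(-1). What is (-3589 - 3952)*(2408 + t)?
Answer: -10723302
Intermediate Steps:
t = -986
(-3589 - 3952)*(2408 + t) = (-3589 - 3952)*(2408 - 986) = -7541*1422 = -10723302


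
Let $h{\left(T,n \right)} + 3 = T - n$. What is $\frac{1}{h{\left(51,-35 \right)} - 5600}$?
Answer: $- \frac{1}{5517} \approx -0.00018126$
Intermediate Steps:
$h{\left(T,n \right)} = -3 + T - n$ ($h{\left(T,n \right)} = -3 + \left(T - n\right) = -3 + T - n$)
$\frac{1}{h{\left(51,-35 \right)} - 5600} = \frac{1}{\left(-3 + 51 - -35\right) - 5600} = \frac{1}{\left(-3 + 51 + 35\right) - 5600} = \frac{1}{83 - 5600} = \frac{1}{-5517} = - \frac{1}{5517}$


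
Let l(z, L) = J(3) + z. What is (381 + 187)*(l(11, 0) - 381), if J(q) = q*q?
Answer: -205048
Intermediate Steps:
J(q) = q²
l(z, L) = 9 + z (l(z, L) = 3² + z = 9 + z)
(381 + 187)*(l(11, 0) - 381) = (381 + 187)*((9 + 11) - 381) = 568*(20 - 381) = 568*(-361) = -205048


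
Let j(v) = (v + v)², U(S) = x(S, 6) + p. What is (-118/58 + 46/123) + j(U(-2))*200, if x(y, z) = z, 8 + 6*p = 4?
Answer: 243489431/10701 ≈ 22754.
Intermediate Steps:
p = -⅔ (p = -4/3 + (⅙)*4 = -4/3 + ⅔ = -⅔ ≈ -0.66667)
U(S) = 16/3 (U(S) = 6 - ⅔ = 16/3)
j(v) = 4*v² (j(v) = (2*v)² = 4*v²)
(-118/58 + 46/123) + j(U(-2))*200 = (-118/58 + 46/123) + (4*(16/3)²)*200 = (-118*1/58 + 46*(1/123)) + (4*(256/9))*200 = (-59/29 + 46/123) + (1024/9)*200 = -5923/3567 + 204800/9 = 243489431/10701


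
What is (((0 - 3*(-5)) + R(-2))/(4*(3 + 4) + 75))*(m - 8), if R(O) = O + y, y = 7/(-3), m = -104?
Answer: -3584/309 ≈ -11.599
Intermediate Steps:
y = -7/3 (y = 7*(-⅓) = -7/3 ≈ -2.3333)
R(O) = -7/3 + O (R(O) = O - 7/3 = -7/3 + O)
(((0 - 3*(-5)) + R(-2))/(4*(3 + 4) + 75))*(m - 8) = (((0 - 3*(-5)) + (-7/3 - 2))/(4*(3 + 4) + 75))*(-104 - 8) = (((0 + 15) - 13/3)/(4*7 + 75))*(-112) = ((15 - 13/3)/(28 + 75))*(-112) = ((32/3)/103)*(-112) = ((32/3)*(1/103))*(-112) = (32/309)*(-112) = -3584/309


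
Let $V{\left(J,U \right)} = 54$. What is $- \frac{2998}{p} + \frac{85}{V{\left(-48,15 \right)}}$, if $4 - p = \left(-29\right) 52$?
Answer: $- \frac{103}{252} \approx -0.40873$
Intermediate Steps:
$p = 1512$ ($p = 4 - \left(-29\right) 52 = 4 - -1508 = 4 + 1508 = 1512$)
$- \frac{2998}{p} + \frac{85}{V{\left(-48,15 \right)}} = - \frac{2998}{1512} + \frac{85}{54} = \left(-2998\right) \frac{1}{1512} + 85 \cdot \frac{1}{54} = - \frac{1499}{756} + \frac{85}{54} = - \frac{103}{252}$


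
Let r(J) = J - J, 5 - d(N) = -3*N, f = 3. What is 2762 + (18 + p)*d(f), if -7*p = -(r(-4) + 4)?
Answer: 3022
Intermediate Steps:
d(N) = 5 + 3*N (d(N) = 5 - (-3)*N = 5 + 3*N)
r(J) = 0
p = 4/7 (p = -(-1)*(0 + 4)/7 = -(-1)*4/7 = -⅐*(-4) = 4/7 ≈ 0.57143)
2762 + (18 + p)*d(f) = 2762 + (18 + 4/7)*(5 + 3*3) = 2762 + 130*(5 + 9)/7 = 2762 + (130/7)*14 = 2762 + 260 = 3022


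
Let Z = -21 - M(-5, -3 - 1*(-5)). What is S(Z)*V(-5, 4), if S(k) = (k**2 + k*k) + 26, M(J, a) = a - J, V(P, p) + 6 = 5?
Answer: -1594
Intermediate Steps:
V(P, p) = -1 (V(P, p) = -6 + 5 = -1)
Z = -28 (Z = -21 - ((-3 - 1*(-5)) - 1*(-5)) = -21 - ((-3 + 5) + 5) = -21 - (2 + 5) = -21 - 1*7 = -21 - 7 = -28)
S(k) = 26 + 2*k**2 (S(k) = (k**2 + k**2) + 26 = 2*k**2 + 26 = 26 + 2*k**2)
S(Z)*V(-5, 4) = (26 + 2*(-28)**2)*(-1) = (26 + 2*784)*(-1) = (26 + 1568)*(-1) = 1594*(-1) = -1594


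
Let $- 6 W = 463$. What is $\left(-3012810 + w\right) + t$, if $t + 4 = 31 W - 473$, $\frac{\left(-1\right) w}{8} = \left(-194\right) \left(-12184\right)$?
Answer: $- \frac{131551483}{6} \approx -2.1925 \cdot 10^{7}$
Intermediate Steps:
$w = -18909568$ ($w = - 8 \left(\left(-194\right) \left(-12184\right)\right) = \left(-8\right) 2363696 = -18909568$)
$W = - \frac{463}{6}$ ($W = \left(- \frac{1}{6}\right) 463 = - \frac{463}{6} \approx -77.167$)
$t = - \frac{17215}{6}$ ($t = -4 + \left(31 \left(- \frac{463}{6}\right) - 473\right) = -4 - \frac{17191}{6} = - \frac{17215}{6} \approx -2869.2$)
$\left(-3012810 + w\right) + t = \left(-3012810 - 18909568\right) - \frac{17215}{6} = -21922378 - \frac{17215}{6} = - \frac{131551483}{6}$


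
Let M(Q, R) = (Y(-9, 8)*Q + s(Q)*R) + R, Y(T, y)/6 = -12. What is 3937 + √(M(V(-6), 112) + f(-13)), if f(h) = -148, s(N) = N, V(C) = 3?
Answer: 3937 + 2*√21 ≈ 3946.2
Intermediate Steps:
Y(T, y) = -72 (Y(T, y) = 6*(-12) = -72)
M(Q, R) = R - 72*Q + Q*R (M(Q, R) = (-72*Q + Q*R) + R = R - 72*Q + Q*R)
3937 + √(M(V(-6), 112) + f(-13)) = 3937 + √((112 - 72*3 + 3*112) - 148) = 3937 + √((112 - 216 + 336) - 148) = 3937 + √(232 - 148) = 3937 + √84 = 3937 + 2*√21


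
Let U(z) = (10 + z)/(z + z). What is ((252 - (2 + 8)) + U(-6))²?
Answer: 525625/9 ≈ 58403.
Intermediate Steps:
U(z) = (10 + z)/(2*z) (U(z) = (10 + z)/((2*z)) = (10 + z)*(1/(2*z)) = (10 + z)/(2*z))
((252 - (2 + 8)) + U(-6))² = ((252 - (2 + 8)) + (½)*(10 - 6)/(-6))² = ((252 - 10) + (½)*(-⅙)*4)² = ((252 - 1*10) - ⅓)² = ((252 - 10) - ⅓)² = (242 - ⅓)² = (725/3)² = 525625/9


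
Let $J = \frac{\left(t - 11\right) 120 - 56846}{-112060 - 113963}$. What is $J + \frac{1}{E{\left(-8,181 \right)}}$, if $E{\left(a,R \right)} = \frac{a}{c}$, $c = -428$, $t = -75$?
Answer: $\frac{24318793}{452046} \approx 53.797$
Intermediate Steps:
$E{\left(a,R \right)} = - \frac{a}{428}$ ($E{\left(a,R \right)} = \frac{a}{-428} = a \left(- \frac{1}{428}\right) = - \frac{a}{428}$)
$J = \frac{67166}{226023}$ ($J = \frac{\left(-75 - 11\right) 120 - 56846}{-112060 - 113963} = \frac{\left(-86\right) 120 - 56846}{-226023} = \left(-10320 - 56846\right) \left(- \frac{1}{226023}\right) = \left(-67166\right) \left(- \frac{1}{226023}\right) = \frac{67166}{226023} \approx 0.29716$)
$J + \frac{1}{E{\left(-8,181 \right)}} = \frac{67166}{226023} + \frac{1}{\left(- \frac{1}{428}\right) \left(-8\right)} = \frac{67166}{226023} + \frac{1}{\frac{2}{107}} = \frac{67166}{226023} + \frac{107}{2} = \frac{24318793}{452046}$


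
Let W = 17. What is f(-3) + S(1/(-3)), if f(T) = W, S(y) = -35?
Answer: -18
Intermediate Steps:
f(T) = 17
f(-3) + S(1/(-3)) = 17 - 35 = -18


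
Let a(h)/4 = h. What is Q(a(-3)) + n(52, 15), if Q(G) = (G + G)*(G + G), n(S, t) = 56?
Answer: 632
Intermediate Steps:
a(h) = 4*h
Q(G) = 4*G**2 (Q(G) = (2*G)*(2*G) = 4*G**2)
Q(a(-3)) + n(52, 15) = 4*(4*(-3))**2 + 56 = 4*(-12)**2 + 56 = 4*144 + 56 = 576 + 56 = 632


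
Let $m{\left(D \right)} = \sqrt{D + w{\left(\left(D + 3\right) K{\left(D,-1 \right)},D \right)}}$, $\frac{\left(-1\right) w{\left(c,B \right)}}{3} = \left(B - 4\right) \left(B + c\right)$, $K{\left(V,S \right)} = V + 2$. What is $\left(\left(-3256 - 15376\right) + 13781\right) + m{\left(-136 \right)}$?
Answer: $-4851 + 4 \sqrt{464249} \approx -2125.6$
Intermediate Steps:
$K{\left(V,S \right)} = 2 + V$
$w{\left(c,B \right)} = - 3 \left(-4 + B\right) \left(B + c\right)$ ($w{\left(c,B \right)} = - 3 \left(B - 4\right) \left(B + c\right) = - 3 \left(-4 + B\right) \left(B + c\right)$)
$m{\left(D \right)} = \sqrt{- 3 D^{2} + 13 D + 12 \left(2 + D\right) \left(3 + D\right) - 3 D \left(2 + D\right) \left(3 + D\right)}$ ($m{\left(D \right)} = \sqrt{D - \left(- 12 D + 3 D^{2} - 12 \left(D + 3\right) \left(2 + D\right) + 3 D \left(D + 3\right) \left(2 + D\right)\right)} = \sqrt{D - \left(- 12 D + 3 D^{2} - 12 \left(3 + D\right) \left(2 + D\right) + 3 D \left(3 + D\right) \left(2 + D\right)\right)} = \sqrt{D - \left(- 12 D + 3 D^{2} - 12 \left(2 + D\right) \left(3 + D\right) + 3 D \left(2 + D\right) \left(3 + D\right)\right)} = \sqrt{- 3 D^{2} + 13 D + 12 \left(2 + D\right) \left(3 + D\right) - 3 D \left(2 + D\right) \left(3 + D\right)}$)
$\left(\left(-3256 - 15376\right) + 13781\right) + m{\left(-136 \right)} = \left(\left(-3256 - 15376\right) + 13781\right) + \sqrt{72 - 6 \left(-136\right)^{2} - 3 \left(-136\right)^{3} + 55 \left(-136\right)} = \left(-18632 + 13781\right) + \sqrt{72 - 110976 - -7546368 - 7480} = -4851 + \sqrt{72 - 110976 + 7546368 - 7480} = -4851 + \sqrt{7427984} = -4851 + 4 \sqrt{464249}$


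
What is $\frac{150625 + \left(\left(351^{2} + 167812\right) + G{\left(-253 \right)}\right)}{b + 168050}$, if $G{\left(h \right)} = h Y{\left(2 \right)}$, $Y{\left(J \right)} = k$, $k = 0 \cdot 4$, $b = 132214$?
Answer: $\frac{220819}{150132} \approx 1.4708$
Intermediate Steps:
$k = 0$
$Y{\left(J \right)} = 0$
$G{\left(h \right)} = 0$ ($G{\left(h \right)} = h 0 = 0$)
$\frac{150625 + \left(\left(351^{2} + 167812\right) + G{\left(-253 \right)}\right)}{b + 168050} = \frac{150625 + \left(\left(351^{2} + 167812\right) + 0\right)}{132214 + 168050} = \frac{150625 + \left(\left(123201 + 167812\right) + 0\right)}{300264} = \left(150625 + \left(291013 + 0\right)\right) \frac{1}{300264} = \left(150625 + 291013\right) \frac{1}{300264} = 441638 \cdot \frac{1}{300264} = \frac{220819}{150132}$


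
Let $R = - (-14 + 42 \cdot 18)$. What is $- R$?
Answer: $742$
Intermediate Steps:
$R = -742$ ($R = - (-14 + 756) = \left(-1\right) 742 = -742$)
$- R = \left(-1\right) \left(-742\right) = 742$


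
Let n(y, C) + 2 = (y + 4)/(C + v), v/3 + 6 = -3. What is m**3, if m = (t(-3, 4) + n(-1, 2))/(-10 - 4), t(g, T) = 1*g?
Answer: 262144/5359375 ≈ 0.048913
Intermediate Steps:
v = -27 (v = -18 + 3*(-3) = -18 - 9 = -27)
n(y, C) = -2 + (4 + y)/(-27 + C) (n(y, C) = -2 + (y + 4)/(C - 27) = -2 + (4 + y)/(-27 + C))
t(g, T) = g
m = 64/175 (m = (-3 + (58 - 1 - 2*2)/(-27 + 2))/(-10 - 4) = (-3 + (58 - 1 - 4)/(-25))/(-14) = (-3 - 1/25*53)*(-1/14) = (-3 - 53/25)*(-1/14) = -128/25*(-1/14) = 64/175 ≈ 0.36571)
m**3 = (64/175)**3 = 262144/5359375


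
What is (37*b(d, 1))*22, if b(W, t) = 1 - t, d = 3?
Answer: 0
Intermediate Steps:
(37*b(d, 1))*22 = (37*(1 - 1*1))*22 = (37*(1 - 1))*22 = (37*0)*22 = 0*22 = 0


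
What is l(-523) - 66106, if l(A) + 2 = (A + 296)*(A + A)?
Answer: 171334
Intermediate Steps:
l(A) = -2 + 2*A*(296 + A) (l(A) = -2 + (A + 296)*(A + A) = -2 + (296 + A)*(2*A) = -2 + 2*A*(296 + A))
l(-523) - 66106 = (-2 + 2*(-523)² + 592*(-523)) - 66106 = (-2 + 2*273529 - 309616) - 66106 = (-2 + 547058 - 309616) - 66106 = 237440 - 66106 = 171334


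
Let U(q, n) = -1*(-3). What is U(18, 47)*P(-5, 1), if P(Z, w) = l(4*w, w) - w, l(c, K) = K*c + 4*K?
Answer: 21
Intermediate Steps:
U(q, n) = 3
l(c, K) = 4*K + K*c
P(Z, w) = -w + w*(4 + 4*w) (P(Z, w) = w*(4 + 4*w) - w = -w + w*(4 + 4*w))
U(18, 47)*P(-5, 1) = 3*(1*(3 + 4*1)) = 3*(1*(3 + 4)) = 3*(1*7) = 3*7 = 21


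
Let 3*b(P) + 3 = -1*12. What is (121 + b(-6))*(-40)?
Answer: -4640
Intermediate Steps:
b(P) = -5 (b(P) = -1 + (-1*12)/3 = -1 + (1/3)*(-12) = -1 - 4 = -5)
(121 + b(-6))*(-40) = (121 - 5)*(-40) = 116*(-40) = -4640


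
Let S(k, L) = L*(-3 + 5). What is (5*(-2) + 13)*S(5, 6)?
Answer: 36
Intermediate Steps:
S(k, L) = 2*L (S(k, L) = L*2 = 2*L)
(5*(-2) + 13)*S(5, 6) = (5*(-2) + 13)*(2*6) = (-10 + 13)*12 = 3*12 = 36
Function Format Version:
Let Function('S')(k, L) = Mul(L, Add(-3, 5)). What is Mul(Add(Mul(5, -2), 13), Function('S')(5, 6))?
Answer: 36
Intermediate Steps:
Function('S')(k, L) = Mul(2, L) (Function('S')(k, L) = Mul(L, 2) = Mul(2, L))
Mul(Add(Mul(5, -2), 13), Function('S')(5, 6)) = Mul(Add(Mul(5, -2), 13), Mul(2, 6)) = Mul(Add(-10, 13), 12) = Mul(3, 12) = 36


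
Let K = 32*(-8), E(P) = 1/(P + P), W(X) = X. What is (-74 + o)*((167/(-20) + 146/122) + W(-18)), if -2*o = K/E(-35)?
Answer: 138613179/610 ≈ 2.2723e+5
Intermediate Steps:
E(P) = 1/(2*P)
K = -256
o = -8960 (o = -(-128)/((½)/(-35)) = -(-128)/((½)*(-1/35)) = -(-128)/(-1/70) = -(-128)*(-70) = -½*17920 = -8960)
(-74 + o)*((167/(-20) + 146/122) + W(-18)) = (-74 - 8960)*((167/(-20) + 146/122) - 18) = -9034*((167*(-1/20) + 146*(1/122)) - 18) = -9034*((-167/20 + 73/61) - 18) = -9034*(-8727/1220 - 18) = -9034*(-30687/1220) = 138613179/610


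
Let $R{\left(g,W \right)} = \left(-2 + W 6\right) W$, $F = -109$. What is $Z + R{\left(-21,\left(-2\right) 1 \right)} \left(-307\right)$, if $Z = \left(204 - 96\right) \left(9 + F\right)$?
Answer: $-19396$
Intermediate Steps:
$R{\left(g,W \right)} = W \left(-2 + 6 W\right)$ ($R{\left(g,W \right)} = \left(-2 + 6 W\right) W = W \left(-2 + 6 W\right)$)
$Z = -10800$ ($Z = \left(204 - 96\right) \left(9 - 109\right) = 108 \left(-100\right) = -10800$)
$Z + R{\left(-21,\left(-2\right) 1 \right)} \left(-307\right) = -10800 + 2 \left(\left(-2\right) 1\right) \left(-1 + 3 \left(\left(-2\right) 1\right)\right) \left(-307\right) = -10800 + 2 \left(-2\right) \left(-1 + 3 \left(-2\right)\right) \left(-307\right) = -10800 + 2 \left(-2\right) \left(-1 - 6\right) \left(-307\right) = -10800 + 2 \left(-2\right) \left(-7\right) \left(-307\right) = -10800 + 28 \left(-307\right) = -10800 - 8596 = -19396$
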